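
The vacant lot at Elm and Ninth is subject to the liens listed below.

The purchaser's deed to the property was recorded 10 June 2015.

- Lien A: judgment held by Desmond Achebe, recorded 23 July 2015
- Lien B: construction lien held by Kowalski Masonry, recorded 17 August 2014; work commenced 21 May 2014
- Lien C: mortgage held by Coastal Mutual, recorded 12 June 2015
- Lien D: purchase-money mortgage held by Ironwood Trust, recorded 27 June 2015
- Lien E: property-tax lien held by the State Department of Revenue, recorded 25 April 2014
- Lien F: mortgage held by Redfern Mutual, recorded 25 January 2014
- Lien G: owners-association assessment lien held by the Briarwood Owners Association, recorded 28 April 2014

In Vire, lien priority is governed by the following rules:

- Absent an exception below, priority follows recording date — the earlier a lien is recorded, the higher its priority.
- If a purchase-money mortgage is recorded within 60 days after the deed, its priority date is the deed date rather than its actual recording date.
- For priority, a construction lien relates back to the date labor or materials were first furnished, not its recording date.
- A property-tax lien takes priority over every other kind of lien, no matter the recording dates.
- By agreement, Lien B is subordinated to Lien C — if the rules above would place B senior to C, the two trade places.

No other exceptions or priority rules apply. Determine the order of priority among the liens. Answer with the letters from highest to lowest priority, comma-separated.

E, F, G, C, D, B, A

Effective dates after the stated exceptions: B's effective date is 21 May 2014, when work began; D's effective date is the deed date, 10 June 2015.
E is a property-tax lien and takes priority over every other lien.
Ordering the rest by effective date: F (25 January 2014), G (28 April 2014), B (21 May 2014), D (10 June 2015), C (12 June 2015), A (23 July 2015).
The subordination applies — B was senior to C — so B and C swap.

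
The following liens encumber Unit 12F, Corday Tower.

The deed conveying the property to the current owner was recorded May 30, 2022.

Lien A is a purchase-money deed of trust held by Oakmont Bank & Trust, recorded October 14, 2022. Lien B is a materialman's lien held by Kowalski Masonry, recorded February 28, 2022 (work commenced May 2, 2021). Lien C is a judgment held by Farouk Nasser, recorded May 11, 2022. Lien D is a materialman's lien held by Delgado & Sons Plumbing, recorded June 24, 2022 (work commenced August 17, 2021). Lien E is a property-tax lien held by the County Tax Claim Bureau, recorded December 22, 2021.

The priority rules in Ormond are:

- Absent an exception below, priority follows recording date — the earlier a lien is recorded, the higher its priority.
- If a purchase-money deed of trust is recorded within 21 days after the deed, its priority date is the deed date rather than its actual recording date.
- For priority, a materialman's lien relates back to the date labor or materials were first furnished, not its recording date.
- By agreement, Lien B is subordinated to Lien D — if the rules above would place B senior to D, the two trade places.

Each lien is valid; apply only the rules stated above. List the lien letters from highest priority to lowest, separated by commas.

D, B, E, C, A

Effective dates: A missed the 21-day window (137 days after the deed), so its recording date stands; B is treated as recorded May 2, 2021, the work-commencement date; D is treated as recorded August 17, 2021, the work-commencement date.
By effective date: B (May 2, 2021), D (August 17, 2021), E (December 22, 2021), C (May 11, 2022), A (October 14, 2022).
The subordination applies — B was senior to D — so B and D swap.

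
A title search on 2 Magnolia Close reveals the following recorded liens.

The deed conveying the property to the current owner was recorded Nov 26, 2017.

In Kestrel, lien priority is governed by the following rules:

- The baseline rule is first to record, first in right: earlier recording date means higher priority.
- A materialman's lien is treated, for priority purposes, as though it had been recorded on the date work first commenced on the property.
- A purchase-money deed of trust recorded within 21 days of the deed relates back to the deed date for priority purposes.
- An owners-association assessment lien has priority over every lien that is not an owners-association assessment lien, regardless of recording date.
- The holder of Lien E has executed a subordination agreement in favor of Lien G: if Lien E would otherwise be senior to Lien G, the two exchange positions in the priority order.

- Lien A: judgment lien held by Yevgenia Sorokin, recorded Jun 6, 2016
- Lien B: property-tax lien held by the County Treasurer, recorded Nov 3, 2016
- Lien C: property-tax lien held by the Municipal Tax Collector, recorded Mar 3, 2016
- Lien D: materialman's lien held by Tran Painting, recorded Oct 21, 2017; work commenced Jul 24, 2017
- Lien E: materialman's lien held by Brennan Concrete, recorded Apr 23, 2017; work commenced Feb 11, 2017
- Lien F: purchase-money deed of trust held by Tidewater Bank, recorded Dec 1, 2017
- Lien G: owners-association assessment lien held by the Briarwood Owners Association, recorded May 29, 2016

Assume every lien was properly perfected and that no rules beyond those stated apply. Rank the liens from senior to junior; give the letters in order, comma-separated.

G, C, A, B, E, D, F

First, effective dates: D relates back to Jul 24, 2017 (work commenced); E's effective date is Feb 11, 2017, when work began; F relates back to the deed date Nov 26, 2017.
G is an owners-association assessment lien and takes priority over every other lien.
Among the remaining liens, by effective date: C (Mar 3, 2016), A (Jun 6, 2016), B (Nov 3, 2016), E (Feb 11, 2017), D (Jul 24, 2017), F (Nov 26, 2017).
E is already junior to G, so the subordination agreement changes nothing.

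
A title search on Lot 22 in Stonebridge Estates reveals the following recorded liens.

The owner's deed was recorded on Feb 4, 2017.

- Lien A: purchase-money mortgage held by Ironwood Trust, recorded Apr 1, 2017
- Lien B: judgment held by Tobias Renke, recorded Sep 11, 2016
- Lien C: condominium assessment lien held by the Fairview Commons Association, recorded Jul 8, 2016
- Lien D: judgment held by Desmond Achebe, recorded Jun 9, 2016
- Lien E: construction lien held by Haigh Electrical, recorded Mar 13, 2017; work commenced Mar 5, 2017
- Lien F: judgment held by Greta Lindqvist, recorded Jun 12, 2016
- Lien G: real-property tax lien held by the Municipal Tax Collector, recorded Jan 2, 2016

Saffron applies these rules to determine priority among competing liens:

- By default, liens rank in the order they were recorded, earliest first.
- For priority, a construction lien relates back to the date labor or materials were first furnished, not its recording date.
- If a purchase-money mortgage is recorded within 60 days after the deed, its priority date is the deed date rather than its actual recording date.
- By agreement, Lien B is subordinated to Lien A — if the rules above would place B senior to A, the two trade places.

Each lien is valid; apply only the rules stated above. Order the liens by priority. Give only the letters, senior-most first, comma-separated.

Adjusting effective dates: A was recorded within the 60-day window, so its effective date is the deed date Feb 4, 2017; E is treated as recorded Mar 5, 2017, the work-commencement date.
By effective date, earliest first: G (Jan 2, 2016), D (Jun 9, 2016), F (Jun 12, 2016), C (Jul 8, 2016), B (Sep 11, 2016), A (Feb 4, 2017), E (Mar 5, 2017).
B is senior to A before the subordination, so the two trade places.

G, D, F, C, A, B, E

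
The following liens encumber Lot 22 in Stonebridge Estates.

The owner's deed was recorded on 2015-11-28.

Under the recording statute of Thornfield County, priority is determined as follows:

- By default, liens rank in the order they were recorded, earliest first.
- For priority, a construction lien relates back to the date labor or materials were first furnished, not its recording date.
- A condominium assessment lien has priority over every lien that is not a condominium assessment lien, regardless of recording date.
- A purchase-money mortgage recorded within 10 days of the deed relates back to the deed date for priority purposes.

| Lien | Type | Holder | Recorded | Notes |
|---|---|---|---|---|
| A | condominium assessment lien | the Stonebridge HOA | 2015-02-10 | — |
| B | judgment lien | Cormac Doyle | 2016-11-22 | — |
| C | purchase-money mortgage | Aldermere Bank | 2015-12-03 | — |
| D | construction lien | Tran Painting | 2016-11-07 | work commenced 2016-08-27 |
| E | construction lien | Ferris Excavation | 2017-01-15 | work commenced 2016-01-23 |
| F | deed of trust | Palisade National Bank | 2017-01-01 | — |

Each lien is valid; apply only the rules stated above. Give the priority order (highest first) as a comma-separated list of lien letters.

A, C, E, D, B, F

Adjusting effective dates: C was recorded within the 10-day window, so its effective date is the deed date 2015-11-28; D's effective date is 2016-08-27, when work began; E's effective date is 2016-01-23, when work began.
A, as a condominium assessment lien, has superpriority and ranks first.
The other liens, earliest effective date first: C (2015-11-28), E (2016-01-23), D (2016-08-27), B (2016-11-22), F (2017-01-01).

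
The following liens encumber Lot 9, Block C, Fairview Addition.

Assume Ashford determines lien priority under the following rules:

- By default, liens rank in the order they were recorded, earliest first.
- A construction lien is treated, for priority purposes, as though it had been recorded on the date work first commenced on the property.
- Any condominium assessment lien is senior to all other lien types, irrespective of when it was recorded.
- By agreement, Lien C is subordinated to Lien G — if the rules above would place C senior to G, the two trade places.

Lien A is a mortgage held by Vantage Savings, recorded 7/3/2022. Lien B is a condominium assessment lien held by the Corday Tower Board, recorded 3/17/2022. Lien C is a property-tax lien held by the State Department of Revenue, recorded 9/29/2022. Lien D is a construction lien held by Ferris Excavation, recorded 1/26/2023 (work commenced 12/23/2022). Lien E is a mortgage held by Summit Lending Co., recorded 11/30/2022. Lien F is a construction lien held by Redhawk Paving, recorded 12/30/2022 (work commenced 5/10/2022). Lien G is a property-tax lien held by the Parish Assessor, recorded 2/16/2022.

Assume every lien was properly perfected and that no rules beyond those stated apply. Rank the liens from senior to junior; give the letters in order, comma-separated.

B, G, F, A, C, E, D

Effective dates after the stated exceptions: D is treated as recorded 12/23/2022, the work-commencement date; F relates back to 5/10/2022 (work commenced).
B, as a condominium assessment lien, has superpriority and ranks first.
Remaining liens by effective date: G (2/16/2022), F (5/10/2022), A (7/3/2022), C (9/29/2022), E (11/30/2022), D (12/23/2022).
Since C is not senior to G, the subordination leaves the order unchanged.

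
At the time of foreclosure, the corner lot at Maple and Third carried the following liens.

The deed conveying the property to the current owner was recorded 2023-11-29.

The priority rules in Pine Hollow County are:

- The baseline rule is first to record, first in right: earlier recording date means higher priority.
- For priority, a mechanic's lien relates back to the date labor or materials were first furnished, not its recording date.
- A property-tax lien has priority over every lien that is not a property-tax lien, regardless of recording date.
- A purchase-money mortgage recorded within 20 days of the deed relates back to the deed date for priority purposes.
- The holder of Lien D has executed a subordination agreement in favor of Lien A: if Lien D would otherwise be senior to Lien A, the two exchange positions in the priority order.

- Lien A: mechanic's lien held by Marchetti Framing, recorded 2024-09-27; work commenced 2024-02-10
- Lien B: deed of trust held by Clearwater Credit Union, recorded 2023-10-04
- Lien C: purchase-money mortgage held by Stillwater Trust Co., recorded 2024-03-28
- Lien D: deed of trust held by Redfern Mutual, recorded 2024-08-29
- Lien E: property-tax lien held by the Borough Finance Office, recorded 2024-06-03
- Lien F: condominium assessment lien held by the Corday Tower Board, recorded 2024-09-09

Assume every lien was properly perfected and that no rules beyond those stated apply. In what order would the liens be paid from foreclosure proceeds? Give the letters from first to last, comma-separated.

Effective dates: A's effective date is 2024-02-10, when work began; C missed the 20-day window (120 days after the deed), so its recording date stands.
E, as a property-tax lien, has superpriority and ranks first.
Among the remaining liens, by effective date: B (2023-10-04), A (2024-02-10), C (2024-03-28), D (2024-08-29), F (2024-09-09).
Since D is not senior to A, the subordination leaves the order unchanged.

E, B, A, C, D, F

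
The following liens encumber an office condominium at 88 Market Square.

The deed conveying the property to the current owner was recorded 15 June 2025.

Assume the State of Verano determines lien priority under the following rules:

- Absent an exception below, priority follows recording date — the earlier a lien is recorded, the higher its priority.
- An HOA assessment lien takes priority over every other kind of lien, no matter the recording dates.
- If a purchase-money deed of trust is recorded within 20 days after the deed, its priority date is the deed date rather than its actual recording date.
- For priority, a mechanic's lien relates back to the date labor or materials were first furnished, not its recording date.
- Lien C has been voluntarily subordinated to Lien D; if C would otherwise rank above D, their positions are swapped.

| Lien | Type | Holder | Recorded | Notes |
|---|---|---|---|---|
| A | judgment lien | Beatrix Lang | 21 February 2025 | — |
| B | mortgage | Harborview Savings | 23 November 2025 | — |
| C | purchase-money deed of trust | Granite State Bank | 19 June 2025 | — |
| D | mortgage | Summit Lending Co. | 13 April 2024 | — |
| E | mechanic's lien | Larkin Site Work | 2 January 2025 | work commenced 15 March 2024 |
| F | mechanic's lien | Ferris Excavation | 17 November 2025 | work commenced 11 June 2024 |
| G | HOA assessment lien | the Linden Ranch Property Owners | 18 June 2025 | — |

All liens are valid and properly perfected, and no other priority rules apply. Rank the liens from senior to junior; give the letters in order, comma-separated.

First, effective dates: C was recorded within the 20-day window, so its effective date is the deed date 15 June 2025; E relates back to 15 March 2024 (work commenced); F is treated as recorded 11 June 2024, the work-commencement date.
G is an HOA assessment lien and takes priority over every other lien.
Among the remaining liens, by effective date: E (15 March 2024), D (13 April 2024), F (11 June 2024), A (21 February 2025), C (15 June 2025), B (23 November 2025).
Since C is not senior to D, the subordination leaves the order unchanged.

G, E, D, F, A, C, B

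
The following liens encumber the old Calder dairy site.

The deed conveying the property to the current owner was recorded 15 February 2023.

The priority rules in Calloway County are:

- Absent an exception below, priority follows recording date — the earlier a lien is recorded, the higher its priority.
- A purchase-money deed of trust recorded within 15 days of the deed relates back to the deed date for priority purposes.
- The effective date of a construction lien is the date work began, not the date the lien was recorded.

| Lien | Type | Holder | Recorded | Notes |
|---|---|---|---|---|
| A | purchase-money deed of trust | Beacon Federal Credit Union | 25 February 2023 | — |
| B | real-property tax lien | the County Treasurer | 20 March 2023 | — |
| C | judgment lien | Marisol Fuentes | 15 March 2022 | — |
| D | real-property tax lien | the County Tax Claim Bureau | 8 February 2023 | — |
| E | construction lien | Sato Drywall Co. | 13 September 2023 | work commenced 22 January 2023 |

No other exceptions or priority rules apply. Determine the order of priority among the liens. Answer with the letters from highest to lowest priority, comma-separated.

C, E, D, A, B

Adjusting effective dates: A was recorded within the 15-day window, so its effective date is the deed date 15 February 2023; E's effective date is 22 January 2023, when work began.
By effective date: C (15 March 2022), E (22 January 2023), D (8 February 2023), A (15 February 2023), B (20 March 2023).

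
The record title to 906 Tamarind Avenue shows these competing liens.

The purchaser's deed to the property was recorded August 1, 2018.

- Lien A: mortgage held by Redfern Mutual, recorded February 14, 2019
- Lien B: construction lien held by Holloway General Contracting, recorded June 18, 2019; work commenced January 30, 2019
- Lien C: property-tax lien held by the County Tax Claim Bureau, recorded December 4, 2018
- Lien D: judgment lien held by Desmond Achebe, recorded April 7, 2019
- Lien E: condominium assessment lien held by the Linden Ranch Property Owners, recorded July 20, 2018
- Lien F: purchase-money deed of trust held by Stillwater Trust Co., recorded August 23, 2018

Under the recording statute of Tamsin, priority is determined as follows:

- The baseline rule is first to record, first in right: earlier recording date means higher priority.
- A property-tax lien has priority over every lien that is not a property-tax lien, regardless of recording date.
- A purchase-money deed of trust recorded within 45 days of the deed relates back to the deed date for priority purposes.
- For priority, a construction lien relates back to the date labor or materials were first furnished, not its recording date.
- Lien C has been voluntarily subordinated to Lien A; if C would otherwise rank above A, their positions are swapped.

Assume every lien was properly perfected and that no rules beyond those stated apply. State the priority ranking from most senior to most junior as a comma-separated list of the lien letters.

Adjusting effective dates: B's effective date is January 30, 2019, when work began; F was recorded within the 45-day window, so its effective date is the deed date August 1, 2018.
C is a property-tax lien and takes priority over every other lien.
The other liens, earliest effective date first: E (July 20, 2018), F (August 1, 2018), B (January 30, 2019), A (February 14, 2019), D (April 7, 2019).
The subordination applies — C was senior to A — so C and A swap.

A, E, F, B, C, D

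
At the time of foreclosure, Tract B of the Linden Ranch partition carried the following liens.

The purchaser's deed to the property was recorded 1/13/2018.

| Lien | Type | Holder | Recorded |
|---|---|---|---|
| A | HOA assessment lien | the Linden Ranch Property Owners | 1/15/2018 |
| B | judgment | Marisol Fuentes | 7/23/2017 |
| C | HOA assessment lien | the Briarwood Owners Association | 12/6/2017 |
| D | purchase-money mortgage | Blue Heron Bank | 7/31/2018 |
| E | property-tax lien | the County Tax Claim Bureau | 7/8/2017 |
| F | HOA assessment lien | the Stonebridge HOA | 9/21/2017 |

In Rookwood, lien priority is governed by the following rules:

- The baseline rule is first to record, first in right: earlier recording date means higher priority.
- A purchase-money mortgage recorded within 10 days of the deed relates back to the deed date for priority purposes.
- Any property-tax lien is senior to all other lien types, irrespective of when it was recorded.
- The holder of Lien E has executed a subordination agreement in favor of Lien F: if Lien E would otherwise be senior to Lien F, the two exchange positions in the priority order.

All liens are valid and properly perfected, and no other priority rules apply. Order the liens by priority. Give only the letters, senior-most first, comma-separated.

F, B, E, C, A, D

Adjusting effective dates: D was recorded 199 days after the deed — beyond 10 days — so no relation-back applies.
E, as a property-tax lien, has superpriority and ranks first.
Among the remaining liens, by effective date: B (7/23/2017), F (9/21/2017), C (12/6/2017), A (1/15/2018), D (7/31/2018).
E is senior to F before the subordination, so the two trade places.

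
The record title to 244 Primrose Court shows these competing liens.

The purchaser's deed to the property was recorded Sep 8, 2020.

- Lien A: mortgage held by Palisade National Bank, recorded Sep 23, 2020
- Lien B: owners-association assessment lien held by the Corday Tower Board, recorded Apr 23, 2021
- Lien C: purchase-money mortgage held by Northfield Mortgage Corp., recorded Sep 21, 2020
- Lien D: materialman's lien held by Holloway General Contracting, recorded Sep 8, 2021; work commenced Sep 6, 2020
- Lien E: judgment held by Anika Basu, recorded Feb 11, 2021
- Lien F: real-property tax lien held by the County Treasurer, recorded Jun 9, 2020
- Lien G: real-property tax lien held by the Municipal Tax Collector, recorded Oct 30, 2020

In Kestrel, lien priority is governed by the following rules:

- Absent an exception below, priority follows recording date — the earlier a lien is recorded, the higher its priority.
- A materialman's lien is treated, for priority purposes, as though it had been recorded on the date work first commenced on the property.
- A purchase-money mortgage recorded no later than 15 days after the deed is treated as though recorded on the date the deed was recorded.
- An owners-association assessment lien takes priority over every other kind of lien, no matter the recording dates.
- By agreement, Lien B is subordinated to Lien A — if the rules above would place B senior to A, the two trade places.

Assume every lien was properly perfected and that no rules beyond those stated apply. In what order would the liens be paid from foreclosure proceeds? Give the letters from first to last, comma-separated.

First, effective dates: C was recorded within the 15-day window, so its effective date is the deed date Sep 8, 2020; D's effective date is Sep 6, 2020, when work began.
B is an owners-association assessment lien and takes priority over every other lien.
Ordering the rest by effective date: F (Jun 9, 2020), D (Sep 6, 2020), C (Sep 8, 2020), A (Sep 23, 2020), G (Oct 30, 2020), E (Feb 11, 2021).
B would otherwise be senior to A, so under the subordination agreement B and A exchange positions.

A, F, D, C, B, G, E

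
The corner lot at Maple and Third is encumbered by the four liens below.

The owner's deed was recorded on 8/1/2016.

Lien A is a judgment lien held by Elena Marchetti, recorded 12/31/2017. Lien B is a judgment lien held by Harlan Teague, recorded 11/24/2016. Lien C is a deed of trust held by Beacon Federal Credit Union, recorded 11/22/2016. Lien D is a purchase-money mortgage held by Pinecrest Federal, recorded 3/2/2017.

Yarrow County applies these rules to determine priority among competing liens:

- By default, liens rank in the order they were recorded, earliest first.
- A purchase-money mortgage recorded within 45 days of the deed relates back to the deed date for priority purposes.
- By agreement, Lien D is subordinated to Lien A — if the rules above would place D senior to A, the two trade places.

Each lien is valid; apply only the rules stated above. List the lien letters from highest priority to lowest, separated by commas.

C, B, A, D

First, effective dates: D was recorded 213 days after the deed — beyond 45 days — so no relation-back applies.
By effective date: C (11/22/2016), B (11/24/2016), D (3/2/2017), A (12/31/2017).
Because D would otherwise rank above A, the subordination swaps them.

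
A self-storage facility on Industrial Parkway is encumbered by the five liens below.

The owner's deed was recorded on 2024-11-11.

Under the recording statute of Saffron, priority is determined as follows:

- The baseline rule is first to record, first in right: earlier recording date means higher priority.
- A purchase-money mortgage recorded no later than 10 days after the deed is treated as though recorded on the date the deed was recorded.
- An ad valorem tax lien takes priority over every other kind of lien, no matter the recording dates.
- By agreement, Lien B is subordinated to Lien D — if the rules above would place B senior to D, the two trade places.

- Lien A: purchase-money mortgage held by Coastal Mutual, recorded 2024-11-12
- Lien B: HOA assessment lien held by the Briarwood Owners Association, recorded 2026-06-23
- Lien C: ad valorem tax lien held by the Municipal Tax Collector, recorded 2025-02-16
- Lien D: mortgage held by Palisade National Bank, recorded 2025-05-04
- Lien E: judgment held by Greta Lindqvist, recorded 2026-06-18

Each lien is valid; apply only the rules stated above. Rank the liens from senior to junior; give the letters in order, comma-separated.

C, A, D, E, B

Effective dates: A relates back to the deed date 2024-11-11.
As an ad valorem tax lien, C is senior to every other lien.
Ordering the rest by effective date: A (2024-11-11), D (2025-05-04), E (2026-06-18), B (2026-06-23).
Since B is not senior to D, the subordination leaves the order unchanged.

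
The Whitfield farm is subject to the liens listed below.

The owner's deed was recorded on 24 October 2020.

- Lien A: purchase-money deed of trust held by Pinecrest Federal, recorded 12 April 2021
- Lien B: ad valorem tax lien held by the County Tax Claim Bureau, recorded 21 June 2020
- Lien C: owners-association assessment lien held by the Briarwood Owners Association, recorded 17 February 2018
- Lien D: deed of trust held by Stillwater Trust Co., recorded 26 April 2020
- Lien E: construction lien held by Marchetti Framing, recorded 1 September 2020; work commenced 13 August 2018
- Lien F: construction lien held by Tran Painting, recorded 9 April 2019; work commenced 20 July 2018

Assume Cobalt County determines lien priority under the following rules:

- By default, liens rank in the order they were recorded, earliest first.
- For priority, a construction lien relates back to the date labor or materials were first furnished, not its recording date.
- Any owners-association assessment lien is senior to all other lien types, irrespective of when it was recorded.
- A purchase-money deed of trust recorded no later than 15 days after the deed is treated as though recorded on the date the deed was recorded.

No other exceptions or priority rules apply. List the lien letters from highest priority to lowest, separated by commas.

Adjusting effective dates: A was recorded 170 days after the deed — beyond 15 days — so no relation-back applies; E's effective date is 13 August 2018, when work began; F's effective date is 20 July 2018, when work began.
C, as an owners-association assessment lien, has superpriority and ranks first.
Remaining liens by effective date: F (20 July 2018), E (13 August 2018), D (26 April 2020), B (21 June 2020), A (12 April 2021).

C, F, E, D, B, A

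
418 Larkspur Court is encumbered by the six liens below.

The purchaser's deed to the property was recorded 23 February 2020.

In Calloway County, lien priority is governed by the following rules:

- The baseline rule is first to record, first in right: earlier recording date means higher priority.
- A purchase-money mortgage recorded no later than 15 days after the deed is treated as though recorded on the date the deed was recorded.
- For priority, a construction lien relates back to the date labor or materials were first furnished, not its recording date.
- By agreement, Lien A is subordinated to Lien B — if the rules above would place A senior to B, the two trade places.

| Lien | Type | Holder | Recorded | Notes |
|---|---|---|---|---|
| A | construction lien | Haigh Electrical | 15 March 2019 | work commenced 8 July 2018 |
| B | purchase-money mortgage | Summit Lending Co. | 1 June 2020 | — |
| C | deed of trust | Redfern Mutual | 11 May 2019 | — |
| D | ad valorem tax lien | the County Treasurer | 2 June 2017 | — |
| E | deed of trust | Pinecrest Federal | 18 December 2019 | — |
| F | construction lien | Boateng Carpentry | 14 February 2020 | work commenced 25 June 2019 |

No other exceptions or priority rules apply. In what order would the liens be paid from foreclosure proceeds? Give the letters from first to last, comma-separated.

Adjusting effective dates: A relates back to 8 July 2018 (work commenced); B was recorded 99 days after the deed — beyond 15 days — so no relation-back applies; F relates back to 25 June 2019 (work commenced).
Sorted by effective date: D (2 June 2017), A (8 July 2018), C (11 May 2019), F (25 June 2019), E (18 December 2019), B (1 June 2020).
A would otherwise be senior to B, so under the subordination agreement A and B exchange positions.

D, B, C, F, E, A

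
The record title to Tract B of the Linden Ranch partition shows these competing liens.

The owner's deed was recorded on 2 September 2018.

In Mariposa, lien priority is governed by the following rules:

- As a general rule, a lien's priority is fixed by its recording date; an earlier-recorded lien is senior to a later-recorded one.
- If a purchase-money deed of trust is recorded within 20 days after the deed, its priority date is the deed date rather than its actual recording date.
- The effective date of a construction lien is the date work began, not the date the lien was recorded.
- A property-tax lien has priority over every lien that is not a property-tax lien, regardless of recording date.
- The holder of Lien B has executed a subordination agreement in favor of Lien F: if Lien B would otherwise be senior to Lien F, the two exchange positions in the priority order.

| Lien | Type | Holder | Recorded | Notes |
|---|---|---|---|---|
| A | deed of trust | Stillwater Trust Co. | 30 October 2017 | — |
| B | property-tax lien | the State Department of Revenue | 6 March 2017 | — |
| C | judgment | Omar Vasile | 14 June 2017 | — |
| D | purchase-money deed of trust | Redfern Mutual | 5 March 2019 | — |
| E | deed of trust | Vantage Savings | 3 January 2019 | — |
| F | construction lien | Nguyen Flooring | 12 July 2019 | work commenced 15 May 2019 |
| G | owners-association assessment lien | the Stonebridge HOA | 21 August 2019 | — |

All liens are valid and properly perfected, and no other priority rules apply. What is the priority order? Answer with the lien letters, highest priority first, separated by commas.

Adjusting effective dates: D was recorded 184 days after the deed, outside the 20-day window, so it keeps its recording date; F's effective date is 15 May 2019, when work began.
B is a property-tax lien, so it outranks all other liens regardless of date.
Among the remaining liens, by effective date: C (14 June 2017), A (30 October 2017), E (3 January 2019), D (5 March 2019), F (15 May 2019), G (21 August 2019).
B would otherwise be senior to F, so under the subordination agreement B and F exchange positions.

F, C, A, E, D, B, G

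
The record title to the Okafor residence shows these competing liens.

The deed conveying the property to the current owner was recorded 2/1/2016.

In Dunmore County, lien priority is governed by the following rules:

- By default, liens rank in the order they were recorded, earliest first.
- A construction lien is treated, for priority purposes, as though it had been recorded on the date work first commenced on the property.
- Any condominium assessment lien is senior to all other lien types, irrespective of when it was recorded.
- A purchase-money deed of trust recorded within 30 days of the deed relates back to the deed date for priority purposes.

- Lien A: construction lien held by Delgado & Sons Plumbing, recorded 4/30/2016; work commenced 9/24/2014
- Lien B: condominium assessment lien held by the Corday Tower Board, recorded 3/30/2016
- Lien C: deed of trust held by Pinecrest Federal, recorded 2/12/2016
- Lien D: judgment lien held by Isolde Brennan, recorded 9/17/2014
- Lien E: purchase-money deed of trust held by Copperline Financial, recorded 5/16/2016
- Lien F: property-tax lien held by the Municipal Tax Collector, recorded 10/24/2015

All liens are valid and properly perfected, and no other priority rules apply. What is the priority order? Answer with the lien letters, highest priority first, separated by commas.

Effective dates: A's effective date is 9/24/2014, when work began; E was recorded 105 days after the deed, outside the 30-day window, so it keeps its recording date.
B is a condominium assessment lien and takes priority over every other lien.
Ordering the rest by effective date: D (9/17/2014), A (9/24/2014), F (10/24/2015), C (2/12/2016), E (5/16/2016).

B, D, A, F, C, E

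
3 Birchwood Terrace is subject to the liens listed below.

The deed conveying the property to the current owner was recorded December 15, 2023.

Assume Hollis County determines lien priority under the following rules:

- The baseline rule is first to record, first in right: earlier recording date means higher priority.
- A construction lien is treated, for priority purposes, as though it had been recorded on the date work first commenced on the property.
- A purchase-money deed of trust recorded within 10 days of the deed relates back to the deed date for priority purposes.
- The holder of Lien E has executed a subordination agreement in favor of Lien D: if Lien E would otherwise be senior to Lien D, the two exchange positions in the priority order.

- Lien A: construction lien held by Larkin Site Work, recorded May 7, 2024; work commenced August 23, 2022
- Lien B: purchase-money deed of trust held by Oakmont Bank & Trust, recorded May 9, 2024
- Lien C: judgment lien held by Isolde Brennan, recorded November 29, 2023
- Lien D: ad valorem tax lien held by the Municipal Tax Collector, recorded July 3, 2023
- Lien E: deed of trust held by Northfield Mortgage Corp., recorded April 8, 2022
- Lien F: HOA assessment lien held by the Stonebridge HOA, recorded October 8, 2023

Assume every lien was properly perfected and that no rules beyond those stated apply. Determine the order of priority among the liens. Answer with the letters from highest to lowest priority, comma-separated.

D, A, E, F, C, B

First, effective dates: A's effective date is August 23, 2022, when work began; B missed the 10-day window (146 days after the deed), so its recording date stands.
By effective date, earliest first: E (April 8, 2022), A (August 23, 2022), D (July 3, 2023), F (October 8, 2023), C (November 29, 2023), B (May 9, 2024).
E is senior to D before the subordination, so the two trade places.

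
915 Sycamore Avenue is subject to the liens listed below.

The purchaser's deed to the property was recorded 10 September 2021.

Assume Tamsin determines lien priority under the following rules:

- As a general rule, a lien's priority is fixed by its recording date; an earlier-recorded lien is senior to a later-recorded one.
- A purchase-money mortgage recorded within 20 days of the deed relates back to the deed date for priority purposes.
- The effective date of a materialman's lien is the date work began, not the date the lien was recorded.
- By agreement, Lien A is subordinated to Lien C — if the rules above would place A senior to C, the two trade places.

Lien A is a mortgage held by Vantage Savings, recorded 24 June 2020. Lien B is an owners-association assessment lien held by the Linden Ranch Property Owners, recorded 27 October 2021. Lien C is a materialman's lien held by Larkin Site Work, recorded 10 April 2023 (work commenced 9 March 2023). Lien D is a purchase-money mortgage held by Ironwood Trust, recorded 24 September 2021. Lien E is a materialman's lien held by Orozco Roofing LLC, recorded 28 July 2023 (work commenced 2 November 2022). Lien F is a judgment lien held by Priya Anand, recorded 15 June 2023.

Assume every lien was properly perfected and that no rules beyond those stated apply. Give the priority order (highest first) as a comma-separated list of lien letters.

First, effective dates: C's effective date is 9 March 2023, when work began; D relates back to the deed date 10 September 2021; E is treated as recorded 2 November 2022, the work-commencement date.
By effective date, earliest first: A (24 June 2020), D (10 September 2021), B (27 October 2021), E (2 November 2022), C (9 March 2023), F (15 June 2023).
A would otherwise be senior to C, so under the subordination agreement A and C exchange positions.

C, D, B, E, A, F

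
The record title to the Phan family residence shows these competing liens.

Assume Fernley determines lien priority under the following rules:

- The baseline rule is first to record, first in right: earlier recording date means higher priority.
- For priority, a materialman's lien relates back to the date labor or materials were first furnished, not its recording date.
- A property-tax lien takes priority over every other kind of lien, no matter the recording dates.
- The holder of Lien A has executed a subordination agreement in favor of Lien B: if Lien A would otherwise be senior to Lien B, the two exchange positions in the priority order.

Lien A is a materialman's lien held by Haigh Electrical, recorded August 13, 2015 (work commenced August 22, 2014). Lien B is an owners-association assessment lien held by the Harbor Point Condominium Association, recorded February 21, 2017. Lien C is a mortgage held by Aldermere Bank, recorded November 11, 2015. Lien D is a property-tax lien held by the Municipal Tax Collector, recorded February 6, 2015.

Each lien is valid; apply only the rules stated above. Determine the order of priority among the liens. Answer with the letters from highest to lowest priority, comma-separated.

D, B, C, A

First, effective dates: A relates back to August 22, 2014 (work commenced).
D, as a property-tax lien, has superpriority and ranks first.
The other liens, earliest effective date first: A (August 22, 2014), C (November 11, 2015), B (February 21, 2017).
Because A would otherwise rank above B, the subordination swaps them.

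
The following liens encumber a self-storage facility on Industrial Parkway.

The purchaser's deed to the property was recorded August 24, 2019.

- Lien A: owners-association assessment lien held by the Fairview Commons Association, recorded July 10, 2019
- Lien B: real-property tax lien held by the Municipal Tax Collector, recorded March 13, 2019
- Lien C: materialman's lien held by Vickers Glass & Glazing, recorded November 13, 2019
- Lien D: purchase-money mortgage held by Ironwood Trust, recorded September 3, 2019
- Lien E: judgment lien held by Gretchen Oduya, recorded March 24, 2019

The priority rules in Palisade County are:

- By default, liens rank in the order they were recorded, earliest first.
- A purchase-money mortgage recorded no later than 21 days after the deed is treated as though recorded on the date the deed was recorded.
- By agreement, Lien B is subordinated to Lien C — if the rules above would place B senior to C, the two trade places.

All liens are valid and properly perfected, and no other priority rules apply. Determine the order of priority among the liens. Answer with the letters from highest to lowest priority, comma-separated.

C, E, A, D, B

Adjusting effective dates: D was recorded within the 21-day window, so its effective date is the deed date August 24, 2019.
Sorted by effective date: B (March 13, 2019), E (March 24, 2019), A (July 10, 2019), D (August 24, 2019), C (November 13, 2019).
The subordination applies — B was senior to C — so B and C swap.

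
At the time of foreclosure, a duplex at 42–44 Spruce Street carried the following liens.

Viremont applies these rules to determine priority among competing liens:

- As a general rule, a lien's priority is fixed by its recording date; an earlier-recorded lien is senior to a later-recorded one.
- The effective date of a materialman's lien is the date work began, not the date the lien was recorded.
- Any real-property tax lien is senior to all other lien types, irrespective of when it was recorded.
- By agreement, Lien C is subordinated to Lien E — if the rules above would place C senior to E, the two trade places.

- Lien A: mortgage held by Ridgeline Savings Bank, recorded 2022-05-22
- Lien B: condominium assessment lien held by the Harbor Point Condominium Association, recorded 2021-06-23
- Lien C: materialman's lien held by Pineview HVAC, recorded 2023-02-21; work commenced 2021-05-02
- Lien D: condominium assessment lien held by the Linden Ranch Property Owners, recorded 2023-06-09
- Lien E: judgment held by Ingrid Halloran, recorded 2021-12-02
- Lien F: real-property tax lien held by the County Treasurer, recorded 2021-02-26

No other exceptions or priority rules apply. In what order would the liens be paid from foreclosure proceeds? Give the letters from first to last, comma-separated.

F, E, B, C, A, D

Adjusting effective dates: C relates back to 2021-05-02 (work commenced).
F, as a real-property tax lien, has superpriority and ranks first.
Remaining liens by effective date: C (2021-05-02), B (2021-06-23), E (2021-12-02), A (2022-05-22), D (2023-06-09).
The subordination applies — C was senior to E — so C and E swap.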